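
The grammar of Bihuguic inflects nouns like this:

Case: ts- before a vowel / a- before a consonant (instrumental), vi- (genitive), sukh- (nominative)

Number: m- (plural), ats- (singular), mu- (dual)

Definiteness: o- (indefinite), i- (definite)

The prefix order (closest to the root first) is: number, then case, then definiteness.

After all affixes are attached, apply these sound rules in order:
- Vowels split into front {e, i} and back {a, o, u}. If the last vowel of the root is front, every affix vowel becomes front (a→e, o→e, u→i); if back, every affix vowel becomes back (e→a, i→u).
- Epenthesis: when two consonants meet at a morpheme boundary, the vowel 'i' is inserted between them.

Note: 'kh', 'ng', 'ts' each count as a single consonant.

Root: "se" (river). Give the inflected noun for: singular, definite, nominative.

isikhetsise

Attach number singular ats- → atsse.
Attach case nominative sukh- → sukhatsse.
Attach definiteness definite i- → isukhatsse.
Apply vowel harmony: isukhatsse → isikhetsse.
Apply epenthesis: isikhetsse → isikhetsise.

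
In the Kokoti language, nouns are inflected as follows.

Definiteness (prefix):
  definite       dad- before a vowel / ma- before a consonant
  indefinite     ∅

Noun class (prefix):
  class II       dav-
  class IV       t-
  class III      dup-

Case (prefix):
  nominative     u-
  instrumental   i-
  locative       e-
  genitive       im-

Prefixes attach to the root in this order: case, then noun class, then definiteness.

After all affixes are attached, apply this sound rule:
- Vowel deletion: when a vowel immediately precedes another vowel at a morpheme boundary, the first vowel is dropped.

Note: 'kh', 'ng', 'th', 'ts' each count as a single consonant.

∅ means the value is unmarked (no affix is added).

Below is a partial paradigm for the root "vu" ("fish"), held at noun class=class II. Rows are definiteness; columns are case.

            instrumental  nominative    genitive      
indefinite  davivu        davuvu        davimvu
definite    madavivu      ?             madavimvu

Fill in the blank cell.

Attach case nominative u- → uvu.
Attach noun class class II dav- → davuvu.
Attach definiteness definite ma- (before consonant 'd') → madavuvu.
Vowel deletion: no change.

madavuvu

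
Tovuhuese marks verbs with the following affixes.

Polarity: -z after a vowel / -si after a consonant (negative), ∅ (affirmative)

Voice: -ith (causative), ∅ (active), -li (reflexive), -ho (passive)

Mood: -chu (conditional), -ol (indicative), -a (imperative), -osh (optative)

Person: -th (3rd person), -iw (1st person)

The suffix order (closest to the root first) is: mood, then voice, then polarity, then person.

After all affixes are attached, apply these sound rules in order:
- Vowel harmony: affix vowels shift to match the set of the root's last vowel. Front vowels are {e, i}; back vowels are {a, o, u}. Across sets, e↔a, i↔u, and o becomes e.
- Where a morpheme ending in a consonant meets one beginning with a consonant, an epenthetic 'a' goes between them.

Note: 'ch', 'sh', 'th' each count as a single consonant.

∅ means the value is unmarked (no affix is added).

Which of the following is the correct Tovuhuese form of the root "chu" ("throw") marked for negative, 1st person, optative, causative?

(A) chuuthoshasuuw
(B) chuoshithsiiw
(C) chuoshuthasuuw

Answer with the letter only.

C

Attach mood optative -osh → chuosh.
Attach voice causative -ith → chuoshith.
Attach polarity negative -si (after consonant 'th') → chuoshithsi.
Attach person 1st person -iw → chuoshithsiiw.
Apply vowel harmony: chuoshithsiiw → chuoshuthsuuw.
Apply epenthesis: chuoshuthsuuw → chuoshuthasuuw.
So the correct form is chuoshuthasuuw, option (C).
(A) chuuthoshasuuw is wrong: it has the affixes in the wrong order.
(B) chuoshithsiiw is wrong: it fails to apply the sound rule(s).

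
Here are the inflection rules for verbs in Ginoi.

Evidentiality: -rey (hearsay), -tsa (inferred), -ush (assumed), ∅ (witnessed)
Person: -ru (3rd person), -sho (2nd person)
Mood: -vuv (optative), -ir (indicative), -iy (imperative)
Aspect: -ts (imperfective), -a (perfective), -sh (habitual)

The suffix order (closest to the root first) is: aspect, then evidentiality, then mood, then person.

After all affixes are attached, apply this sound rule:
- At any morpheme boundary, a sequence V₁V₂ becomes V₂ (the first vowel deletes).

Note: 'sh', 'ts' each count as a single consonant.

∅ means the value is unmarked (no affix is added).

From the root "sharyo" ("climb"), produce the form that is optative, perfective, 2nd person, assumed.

sharyushvuvsho

Attach aspect perfective -a → sharyoa.
Attach evidentiality assumed -ush → sharyoaush.
Attach mood optative -vuv → sharyoaushvuv.
Attach person 2nd person -sho → sharyoaushvuvsho.
Apply vowel deletion: sharyoaushvuvsho → sharyushvuvsho.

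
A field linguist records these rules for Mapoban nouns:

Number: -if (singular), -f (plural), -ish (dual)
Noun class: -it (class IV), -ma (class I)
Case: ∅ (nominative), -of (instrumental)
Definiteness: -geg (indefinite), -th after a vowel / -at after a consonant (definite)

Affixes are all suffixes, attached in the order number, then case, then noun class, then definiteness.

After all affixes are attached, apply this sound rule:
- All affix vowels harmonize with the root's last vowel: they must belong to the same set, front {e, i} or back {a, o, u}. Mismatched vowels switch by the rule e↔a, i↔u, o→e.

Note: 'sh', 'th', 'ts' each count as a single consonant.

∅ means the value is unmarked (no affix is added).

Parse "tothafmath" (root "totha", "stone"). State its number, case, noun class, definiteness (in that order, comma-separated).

Segment: totha-f-ma-th.
number: -f → plural.
case: ∅ → nominative.
noun class: -ma → class I.
definiteness: -th/at → definite.

plural, nominative, class I, definite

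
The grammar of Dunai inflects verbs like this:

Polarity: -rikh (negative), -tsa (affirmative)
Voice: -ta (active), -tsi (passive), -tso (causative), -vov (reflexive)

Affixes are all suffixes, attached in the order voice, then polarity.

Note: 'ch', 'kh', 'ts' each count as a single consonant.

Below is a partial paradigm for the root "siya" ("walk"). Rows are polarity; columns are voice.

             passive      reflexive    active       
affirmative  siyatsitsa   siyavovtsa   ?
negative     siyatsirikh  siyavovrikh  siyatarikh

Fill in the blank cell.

Attach voice active -ta → siyata.
Attach polarity affirmative -tsa → siyatatsa.

siyatatsa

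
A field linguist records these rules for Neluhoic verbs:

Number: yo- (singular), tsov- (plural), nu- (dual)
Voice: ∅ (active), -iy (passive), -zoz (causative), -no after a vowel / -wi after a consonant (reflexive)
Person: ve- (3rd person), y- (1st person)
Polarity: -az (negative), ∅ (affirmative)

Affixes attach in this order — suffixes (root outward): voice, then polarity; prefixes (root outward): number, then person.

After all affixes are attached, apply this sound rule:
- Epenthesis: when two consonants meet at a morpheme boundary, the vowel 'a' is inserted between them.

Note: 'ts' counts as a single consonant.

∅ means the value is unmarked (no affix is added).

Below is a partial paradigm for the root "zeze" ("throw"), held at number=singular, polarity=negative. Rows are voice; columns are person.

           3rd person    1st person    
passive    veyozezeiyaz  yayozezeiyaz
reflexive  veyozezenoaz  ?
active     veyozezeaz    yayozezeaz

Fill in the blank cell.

Attach number singular yo- → yozeze.
Attach person 1st person y- → yyozeze.
Attach voice reflexive -no (after vowel 'e') → yyozezeno.
Attach polarity negative -az → yyozezenoaz.
Apply epenthesis: yyozezenoaz → yayozezenoaz.

yayozezenoaz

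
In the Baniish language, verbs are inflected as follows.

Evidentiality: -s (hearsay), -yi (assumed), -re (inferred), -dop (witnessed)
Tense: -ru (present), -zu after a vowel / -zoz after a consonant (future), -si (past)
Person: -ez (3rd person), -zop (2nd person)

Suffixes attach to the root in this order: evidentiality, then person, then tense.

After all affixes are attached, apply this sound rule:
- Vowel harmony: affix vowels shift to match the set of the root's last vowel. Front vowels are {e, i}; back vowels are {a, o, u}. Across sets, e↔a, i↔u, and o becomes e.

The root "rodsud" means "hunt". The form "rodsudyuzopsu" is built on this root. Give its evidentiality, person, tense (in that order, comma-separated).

assumed, 2nd person, past

Segment: rodsud-yi-zop-si.
evidentiality: -yi → assumed.
person: -zop → 2nd person.
tense: -si → past.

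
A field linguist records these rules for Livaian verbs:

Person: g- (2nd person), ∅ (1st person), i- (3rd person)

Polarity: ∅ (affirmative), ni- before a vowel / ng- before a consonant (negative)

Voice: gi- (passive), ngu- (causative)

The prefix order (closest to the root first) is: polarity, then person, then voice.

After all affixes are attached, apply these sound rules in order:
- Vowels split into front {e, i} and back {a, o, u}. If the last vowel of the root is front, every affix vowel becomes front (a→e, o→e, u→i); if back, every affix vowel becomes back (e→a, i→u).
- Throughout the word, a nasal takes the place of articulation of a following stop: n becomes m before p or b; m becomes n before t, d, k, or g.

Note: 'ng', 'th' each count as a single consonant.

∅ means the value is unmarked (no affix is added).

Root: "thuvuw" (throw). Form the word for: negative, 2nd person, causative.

ngugngthuvuw

Attach polarity negative ng- (before consonant 'th') → ngthuvuw.
Attach person 2nd person g- → gngthuvuw.
Attach voice causative ngu- → ngugngthuvuw.
Vowel harmony: no change.
Nasal assimilation: no change.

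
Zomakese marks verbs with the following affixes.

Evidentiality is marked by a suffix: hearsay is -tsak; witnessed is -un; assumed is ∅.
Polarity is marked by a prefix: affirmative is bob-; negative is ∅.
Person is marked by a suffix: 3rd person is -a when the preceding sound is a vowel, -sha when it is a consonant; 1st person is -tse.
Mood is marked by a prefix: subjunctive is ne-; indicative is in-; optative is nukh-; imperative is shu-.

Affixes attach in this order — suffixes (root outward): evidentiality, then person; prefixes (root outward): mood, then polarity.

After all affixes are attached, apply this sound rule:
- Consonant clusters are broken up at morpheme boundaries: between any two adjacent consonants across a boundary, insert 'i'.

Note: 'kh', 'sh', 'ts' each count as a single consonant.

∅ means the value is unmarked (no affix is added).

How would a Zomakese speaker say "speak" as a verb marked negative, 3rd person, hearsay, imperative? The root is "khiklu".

shukhiklutsakisha

Attach evidentiality hearsay -tsak → khiklutsak.
Attach mood imperative shu- → shukhiklutsak.
polarity = negative: zero marking, form stays shukhiklutsak.
Attach person 3rd person -sha (after consonant 'k') → shukhiklutsaksha.
Apply epenthesis: shukhiklutsaksha → shukhiklutsakisha.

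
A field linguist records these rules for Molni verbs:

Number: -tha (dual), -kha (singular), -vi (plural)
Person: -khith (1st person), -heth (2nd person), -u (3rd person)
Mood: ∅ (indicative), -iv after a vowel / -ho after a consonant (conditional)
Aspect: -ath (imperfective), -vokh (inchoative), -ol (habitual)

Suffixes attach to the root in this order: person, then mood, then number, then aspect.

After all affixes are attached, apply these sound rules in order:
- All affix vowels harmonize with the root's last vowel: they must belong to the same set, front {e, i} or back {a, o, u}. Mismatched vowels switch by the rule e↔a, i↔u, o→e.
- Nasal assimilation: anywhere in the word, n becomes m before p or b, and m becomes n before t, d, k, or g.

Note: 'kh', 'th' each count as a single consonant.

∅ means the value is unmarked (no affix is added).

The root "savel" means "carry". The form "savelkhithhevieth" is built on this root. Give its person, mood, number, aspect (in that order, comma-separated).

1st person, conditional, plural, imperfective

Segment: savel-khith-ho-vi-ath.
person: -khith → 1st person.
mood: -iv/ho → conditional.
number: -vi → plural.
aspect: -ath → imperfective.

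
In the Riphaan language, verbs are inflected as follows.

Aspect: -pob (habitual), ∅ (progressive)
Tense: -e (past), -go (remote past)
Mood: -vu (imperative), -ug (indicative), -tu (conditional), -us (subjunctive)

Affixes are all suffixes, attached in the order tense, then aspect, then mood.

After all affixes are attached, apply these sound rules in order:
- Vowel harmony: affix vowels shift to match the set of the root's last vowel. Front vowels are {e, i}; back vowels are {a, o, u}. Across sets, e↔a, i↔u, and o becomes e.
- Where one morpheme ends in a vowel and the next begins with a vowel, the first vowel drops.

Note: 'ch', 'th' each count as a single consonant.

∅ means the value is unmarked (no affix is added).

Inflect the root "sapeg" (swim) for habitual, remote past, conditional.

Attach tense remote past -go → sapeggo.
Attach aspect habitual -pob → sapeggopob.
Attach mood conditional -tu → sapeggopobtu.
Apply vowel harmony: sapeggopobtu → sapeggepebti.
Vowel deletion: no change.

sapeggepebti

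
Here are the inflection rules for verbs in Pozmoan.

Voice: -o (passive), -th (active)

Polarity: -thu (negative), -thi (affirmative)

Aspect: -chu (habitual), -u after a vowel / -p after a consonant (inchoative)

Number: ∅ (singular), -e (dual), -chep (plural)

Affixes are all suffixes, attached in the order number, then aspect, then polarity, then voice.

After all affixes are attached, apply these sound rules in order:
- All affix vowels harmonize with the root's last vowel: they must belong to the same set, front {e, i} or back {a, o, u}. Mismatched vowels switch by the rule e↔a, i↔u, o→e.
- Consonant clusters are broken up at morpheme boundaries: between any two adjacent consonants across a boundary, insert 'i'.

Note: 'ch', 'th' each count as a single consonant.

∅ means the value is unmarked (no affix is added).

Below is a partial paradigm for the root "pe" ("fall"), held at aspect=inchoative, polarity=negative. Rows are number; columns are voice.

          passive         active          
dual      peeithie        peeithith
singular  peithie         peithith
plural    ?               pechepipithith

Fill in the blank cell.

pechepipithie

Attach number plural -chep → pechep.
Attach aspect inchoative -p (after consonant 'p') → pechepp.
Attach polarity negative -thu → pecheppthu.
Attach voice passive -o → pecheppthuo.
Apply vowel harmony: pecheppthuo → pecheppthie.
Apply epenthesis: pecheppthie → pechepipithie.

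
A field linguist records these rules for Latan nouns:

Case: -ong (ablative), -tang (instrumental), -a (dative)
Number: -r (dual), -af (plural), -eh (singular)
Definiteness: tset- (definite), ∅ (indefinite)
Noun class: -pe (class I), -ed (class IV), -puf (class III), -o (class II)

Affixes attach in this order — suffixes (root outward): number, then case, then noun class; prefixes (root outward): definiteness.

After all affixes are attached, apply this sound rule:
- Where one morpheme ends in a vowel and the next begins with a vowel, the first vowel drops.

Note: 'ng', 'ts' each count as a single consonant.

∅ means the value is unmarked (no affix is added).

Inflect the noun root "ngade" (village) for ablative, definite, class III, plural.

tsetngadafongpuf

Attach definiteness definite tset- → tsetngade.
Attach number plural -af → tsetngadeaf.
Attach case ablative -ong → tsetngadeafong.
Attach noun class class III -puf → tsetngadeafongpuf.
Apply vowel deletion: tsetngadeafongpuf → tsetngadafongpuf.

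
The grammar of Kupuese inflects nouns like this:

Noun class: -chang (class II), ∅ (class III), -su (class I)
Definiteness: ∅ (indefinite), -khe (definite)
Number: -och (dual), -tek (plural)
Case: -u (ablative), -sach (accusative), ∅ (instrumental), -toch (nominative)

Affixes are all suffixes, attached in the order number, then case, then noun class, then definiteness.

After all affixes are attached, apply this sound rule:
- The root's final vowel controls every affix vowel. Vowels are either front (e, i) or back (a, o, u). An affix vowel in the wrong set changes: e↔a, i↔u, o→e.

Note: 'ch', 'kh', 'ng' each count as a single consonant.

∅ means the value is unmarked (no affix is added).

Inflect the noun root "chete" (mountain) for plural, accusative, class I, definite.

Attach number plural -tek → chetetek.
Attach case accusative -sach → cheteteksach.
Attach noun class class I -su → cheteteksachsu.
Attach definiteness definite -khe → cheteteksachsukhe.
Apply vowel harmony: cheteteksachsukhe → cheteteksechsikhe.

cheteteksechsikhe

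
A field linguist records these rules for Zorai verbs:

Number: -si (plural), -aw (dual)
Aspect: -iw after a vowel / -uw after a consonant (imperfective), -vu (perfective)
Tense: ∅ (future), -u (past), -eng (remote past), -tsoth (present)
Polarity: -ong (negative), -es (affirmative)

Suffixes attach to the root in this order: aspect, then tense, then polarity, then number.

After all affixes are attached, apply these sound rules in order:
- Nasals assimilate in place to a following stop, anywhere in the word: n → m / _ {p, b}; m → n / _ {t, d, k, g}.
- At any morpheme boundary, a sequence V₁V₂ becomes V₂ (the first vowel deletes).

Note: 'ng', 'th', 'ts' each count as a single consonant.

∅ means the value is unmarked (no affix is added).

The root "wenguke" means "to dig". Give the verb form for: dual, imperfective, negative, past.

wengukiwongaw

Attach aspect imperfective -iw (after vowel 'e') → wengukeiw.
Attach tense past -u → wengukeiwu.
Attach polarity negative -ong → wengukeiwuong.
Attach number dual -aw → wengukeiwuongaw.
Nasal assimilation: no change.
Apply vowel deletion: wengukeiwuongaw → wengukiwongaw.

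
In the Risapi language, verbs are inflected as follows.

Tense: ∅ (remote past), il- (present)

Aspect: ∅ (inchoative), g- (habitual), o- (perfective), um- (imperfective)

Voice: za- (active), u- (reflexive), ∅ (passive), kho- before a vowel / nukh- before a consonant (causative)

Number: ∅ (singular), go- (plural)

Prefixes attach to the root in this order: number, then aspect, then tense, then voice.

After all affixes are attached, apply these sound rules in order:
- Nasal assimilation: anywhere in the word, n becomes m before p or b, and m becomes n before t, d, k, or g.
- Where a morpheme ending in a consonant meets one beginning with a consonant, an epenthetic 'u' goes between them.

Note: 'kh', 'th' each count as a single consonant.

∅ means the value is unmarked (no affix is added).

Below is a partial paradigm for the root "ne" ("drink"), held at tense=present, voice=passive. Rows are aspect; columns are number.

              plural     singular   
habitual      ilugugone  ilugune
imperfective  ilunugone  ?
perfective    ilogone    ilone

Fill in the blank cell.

number = singular: zero marking, form stays ne.
Attach aspect imperfective um- → umne.
Attach tense present il- → ilumne.
voice = passive: zero marking, form stays ilumne.
Nasal assimilation: no change.
Apply epenthesis: ilumne → ilumune.

ilumune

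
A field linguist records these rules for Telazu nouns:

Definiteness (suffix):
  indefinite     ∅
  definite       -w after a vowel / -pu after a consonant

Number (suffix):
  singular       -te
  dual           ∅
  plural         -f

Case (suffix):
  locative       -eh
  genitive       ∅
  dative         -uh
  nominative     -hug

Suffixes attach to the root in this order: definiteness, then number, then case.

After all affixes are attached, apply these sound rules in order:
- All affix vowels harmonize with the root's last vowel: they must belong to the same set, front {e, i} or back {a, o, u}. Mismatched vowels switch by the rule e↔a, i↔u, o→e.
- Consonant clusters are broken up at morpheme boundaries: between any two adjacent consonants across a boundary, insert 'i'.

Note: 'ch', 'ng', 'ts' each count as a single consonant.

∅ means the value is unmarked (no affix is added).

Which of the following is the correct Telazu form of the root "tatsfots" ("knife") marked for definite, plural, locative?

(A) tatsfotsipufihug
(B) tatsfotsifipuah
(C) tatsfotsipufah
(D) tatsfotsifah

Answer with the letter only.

C

Attach definiteness definite -pu (after consonant 'ts') → tatsfotspu.
Attach number plural -f → tatsfotspuf.
Attach case locative -eh → tatsfotspufeh.
Apply vowel harmony: tatsfotspufeh → tatsfotspufah.
Apply epenthesis: tatsfotspufah → tatsfotsipufah.
So the correct form is tatsfotsipufah, option (C).
(B) tatsfotsifipuah is wrong: it has the affixes in the wrong order.
(D) tatsfotsifah is wrong: it uses indefinite instead of definite for definiteness.
(A) tatsfotsipufihug is wrong: it uses nominative instead of locative for case.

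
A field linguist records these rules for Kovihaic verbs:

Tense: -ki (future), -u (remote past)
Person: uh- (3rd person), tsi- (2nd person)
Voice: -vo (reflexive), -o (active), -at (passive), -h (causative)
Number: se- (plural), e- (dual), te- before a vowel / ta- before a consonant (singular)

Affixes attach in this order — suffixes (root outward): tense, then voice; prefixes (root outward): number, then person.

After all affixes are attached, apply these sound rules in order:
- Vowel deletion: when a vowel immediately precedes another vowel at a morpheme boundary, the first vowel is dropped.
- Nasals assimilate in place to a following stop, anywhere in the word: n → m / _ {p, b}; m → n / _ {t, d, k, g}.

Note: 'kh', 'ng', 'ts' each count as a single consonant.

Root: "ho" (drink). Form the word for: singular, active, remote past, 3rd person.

uhtaho

Attach tense remote past -u → hou.
Attach number singular ta- (before consonant 'h') → tahou.
Attach voice active -o → tahouo.
Attach person 3rd person uh- → uhtahouo.
Apply vowel deletion: uhtahouo → uhtaho.
Nasal assimilation: no change.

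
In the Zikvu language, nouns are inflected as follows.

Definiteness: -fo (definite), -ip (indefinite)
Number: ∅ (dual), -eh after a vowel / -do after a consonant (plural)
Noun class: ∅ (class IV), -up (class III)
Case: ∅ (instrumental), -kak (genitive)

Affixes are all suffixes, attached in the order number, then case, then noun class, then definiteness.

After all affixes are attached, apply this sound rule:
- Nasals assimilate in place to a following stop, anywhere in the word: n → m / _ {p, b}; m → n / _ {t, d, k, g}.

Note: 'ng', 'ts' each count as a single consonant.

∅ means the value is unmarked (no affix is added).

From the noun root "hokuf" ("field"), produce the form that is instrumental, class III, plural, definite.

hokufdoupfo

Attach number plural -do (after consonant 'f') → hokufdo.
case = instrumental: zero marking, form stays hokufdo.
Attach noun class class III -up → hokufdoup.
Attach definiteness definite -fo → hokufdoupfo.
Nasal assimilation: no change.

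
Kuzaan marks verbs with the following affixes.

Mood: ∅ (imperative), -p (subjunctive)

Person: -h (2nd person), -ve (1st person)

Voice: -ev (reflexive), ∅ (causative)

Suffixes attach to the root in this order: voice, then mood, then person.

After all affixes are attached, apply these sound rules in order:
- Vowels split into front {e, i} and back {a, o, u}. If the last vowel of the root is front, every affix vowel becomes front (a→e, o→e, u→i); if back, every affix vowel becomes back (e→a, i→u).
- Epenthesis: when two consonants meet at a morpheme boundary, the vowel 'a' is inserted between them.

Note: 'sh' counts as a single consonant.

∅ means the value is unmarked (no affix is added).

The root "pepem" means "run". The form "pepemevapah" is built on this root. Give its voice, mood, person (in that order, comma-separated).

Segment: pepem-ev-p-h.
voice: -ev → reflexive.
mood: -p → subjunctive.
person: -h → 2nd person.

reflexive, subjunctive, 2nd person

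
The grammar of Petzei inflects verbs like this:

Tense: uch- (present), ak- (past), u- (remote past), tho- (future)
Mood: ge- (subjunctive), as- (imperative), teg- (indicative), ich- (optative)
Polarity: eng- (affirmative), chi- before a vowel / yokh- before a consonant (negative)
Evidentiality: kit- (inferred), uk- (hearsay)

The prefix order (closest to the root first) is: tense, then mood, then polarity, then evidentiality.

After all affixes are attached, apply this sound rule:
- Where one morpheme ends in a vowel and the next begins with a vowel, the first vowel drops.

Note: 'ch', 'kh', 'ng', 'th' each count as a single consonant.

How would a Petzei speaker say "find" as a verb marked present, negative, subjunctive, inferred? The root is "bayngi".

kityokhguchbayngi

Attach tense present uch- → uchbayngi.
Attach mood subjunctive ge- → geuchbayngi.
Attach polarity negative yokh- (before consonant 'g') → yokhgeuchbayngi.
Attach evidentiality inferred kit- → kityokhgeuchbayngi.
Apply vowel deletion: kityokhgeuchbayngi → kityokhguchbayngi.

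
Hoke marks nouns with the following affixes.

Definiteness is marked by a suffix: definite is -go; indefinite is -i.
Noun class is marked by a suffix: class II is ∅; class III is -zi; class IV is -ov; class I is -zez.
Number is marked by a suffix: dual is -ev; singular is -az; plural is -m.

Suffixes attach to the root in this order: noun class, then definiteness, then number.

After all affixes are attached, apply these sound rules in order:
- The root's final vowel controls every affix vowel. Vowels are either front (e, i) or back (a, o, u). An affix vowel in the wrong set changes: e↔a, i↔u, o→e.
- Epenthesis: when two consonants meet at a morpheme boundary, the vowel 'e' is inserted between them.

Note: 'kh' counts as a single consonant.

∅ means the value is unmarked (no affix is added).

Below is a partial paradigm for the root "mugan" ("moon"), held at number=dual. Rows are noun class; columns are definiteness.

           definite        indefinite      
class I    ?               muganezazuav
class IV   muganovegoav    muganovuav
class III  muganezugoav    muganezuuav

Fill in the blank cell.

Attach noun class class I -zez → muganzez.
Attach definiteness definite -go → muganzezgo.
Attach number dual -ev → muganzezgoev.
Apply vowel harmony: muganzezgoev → muganzazgoav.
Apply epenthesis: muganzazgoav → muganezazegoav.

muganezazegoav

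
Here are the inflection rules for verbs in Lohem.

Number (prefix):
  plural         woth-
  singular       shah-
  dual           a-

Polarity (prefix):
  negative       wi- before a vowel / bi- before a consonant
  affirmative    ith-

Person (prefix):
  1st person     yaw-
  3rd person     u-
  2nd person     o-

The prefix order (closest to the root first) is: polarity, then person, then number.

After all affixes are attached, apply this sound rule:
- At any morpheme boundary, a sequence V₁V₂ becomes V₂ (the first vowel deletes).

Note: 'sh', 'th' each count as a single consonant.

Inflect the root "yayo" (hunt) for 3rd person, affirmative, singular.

Attach polarity affirmative ith- → ithyayo.
Attach person 3rd person u- → uithyayo.
Attach number singular shah- → shahuithyayo.
Apply vowel deletion: shahuithyayo → shahithyayo.

shahithyayo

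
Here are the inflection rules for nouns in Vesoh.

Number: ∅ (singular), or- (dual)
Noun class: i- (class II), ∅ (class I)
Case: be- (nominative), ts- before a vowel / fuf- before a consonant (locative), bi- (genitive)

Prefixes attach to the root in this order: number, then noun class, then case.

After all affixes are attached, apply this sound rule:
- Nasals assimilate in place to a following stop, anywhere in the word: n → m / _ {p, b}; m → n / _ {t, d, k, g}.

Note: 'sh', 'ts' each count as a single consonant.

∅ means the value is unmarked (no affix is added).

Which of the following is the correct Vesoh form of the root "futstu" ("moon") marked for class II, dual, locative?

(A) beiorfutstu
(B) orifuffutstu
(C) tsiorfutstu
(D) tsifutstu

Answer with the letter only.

Attach number dual or- → orfutstu.
Attach noun class class II i- → iorfutstu.
Attach case locative ts- (before vowel 'i') → tsiorfutstu.
Nasal assimilation: no change.
So the correct form is tsiorfutstu, option (C).
(D) tsifutstu is wrong: it uses singular instead of dual for number.
(A) beiorfutstu is wrong: it uses nominative instead of locative for case.
(B) orifuffutstu is wrong: it has the affixes in the wrong order.

C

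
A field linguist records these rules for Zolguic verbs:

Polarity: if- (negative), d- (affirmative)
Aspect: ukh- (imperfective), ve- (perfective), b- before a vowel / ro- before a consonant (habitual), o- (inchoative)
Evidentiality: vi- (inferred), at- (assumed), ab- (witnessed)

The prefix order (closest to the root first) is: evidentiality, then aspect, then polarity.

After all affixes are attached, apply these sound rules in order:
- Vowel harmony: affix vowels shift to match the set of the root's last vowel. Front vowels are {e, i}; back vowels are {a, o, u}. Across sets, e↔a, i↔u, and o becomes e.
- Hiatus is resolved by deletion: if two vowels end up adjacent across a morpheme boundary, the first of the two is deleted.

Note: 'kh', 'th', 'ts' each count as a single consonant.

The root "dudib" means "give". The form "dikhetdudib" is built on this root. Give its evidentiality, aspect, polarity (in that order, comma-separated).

Segment: d-ukh-at-dudib.
evidentiality: at- → assumed.
aspect: ukh- → imperfective.
polarity: d- → affirmative.

assumed, imperfective, affirmative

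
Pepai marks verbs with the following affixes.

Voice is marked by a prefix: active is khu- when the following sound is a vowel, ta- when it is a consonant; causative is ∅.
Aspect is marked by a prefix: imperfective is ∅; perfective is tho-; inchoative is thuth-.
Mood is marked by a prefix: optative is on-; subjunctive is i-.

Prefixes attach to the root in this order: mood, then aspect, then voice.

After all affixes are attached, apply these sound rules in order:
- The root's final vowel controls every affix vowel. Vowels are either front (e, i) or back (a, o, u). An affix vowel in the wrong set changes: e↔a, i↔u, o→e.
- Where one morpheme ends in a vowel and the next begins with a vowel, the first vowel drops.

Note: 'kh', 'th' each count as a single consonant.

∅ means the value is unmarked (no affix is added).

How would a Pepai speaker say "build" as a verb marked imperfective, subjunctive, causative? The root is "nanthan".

unanthan

Attach mood subjunctive i- → inanthan.
aspect = imperfective: zero marking, form stays inanthan.
voice = causative: zero marking, form stays inanthan.
Apply vowel harmony: inanthan → unanthan.
Vowel deletion: no change.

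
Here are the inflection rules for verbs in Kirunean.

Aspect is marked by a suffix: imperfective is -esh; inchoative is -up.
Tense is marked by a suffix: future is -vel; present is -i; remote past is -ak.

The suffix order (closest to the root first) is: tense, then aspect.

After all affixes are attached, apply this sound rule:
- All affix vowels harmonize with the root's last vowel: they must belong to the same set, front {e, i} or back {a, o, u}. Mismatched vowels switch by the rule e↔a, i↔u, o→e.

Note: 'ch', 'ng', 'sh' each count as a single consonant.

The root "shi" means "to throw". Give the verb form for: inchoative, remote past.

Attach tense remote past -ak → shiak.
Attach aspect inchoative -up → shiakup.
Apply vowel harmony: shiakup → shiekip.

shiekip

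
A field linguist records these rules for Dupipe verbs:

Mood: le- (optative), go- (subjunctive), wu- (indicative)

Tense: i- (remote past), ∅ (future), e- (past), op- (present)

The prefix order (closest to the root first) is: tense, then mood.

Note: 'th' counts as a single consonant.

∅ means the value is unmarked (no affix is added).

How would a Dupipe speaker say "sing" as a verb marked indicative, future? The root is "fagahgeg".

tense = future: zero marking, form stays fagahgeg.
Attach mood indicative wu- → wufagahgeg.

wufagahgeg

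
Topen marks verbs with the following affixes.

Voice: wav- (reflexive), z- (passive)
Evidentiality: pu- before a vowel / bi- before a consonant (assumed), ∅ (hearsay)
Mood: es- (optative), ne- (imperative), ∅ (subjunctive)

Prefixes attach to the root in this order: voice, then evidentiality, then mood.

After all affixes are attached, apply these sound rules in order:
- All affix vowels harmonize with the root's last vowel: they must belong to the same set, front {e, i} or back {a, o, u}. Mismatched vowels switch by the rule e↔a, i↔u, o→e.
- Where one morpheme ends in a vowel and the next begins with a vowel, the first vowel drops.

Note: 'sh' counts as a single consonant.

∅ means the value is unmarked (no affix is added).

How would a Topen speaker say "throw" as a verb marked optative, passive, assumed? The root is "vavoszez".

Attach voice passive z- → zvavoszez.
Attach evidentiality assumed bi- (before consonant 'z') → bizvavoszez.
Attach mood optative es- → esbizvavoszez.
Vowel harmony: no change.
Vowel deletion: no change.

esbizvavoszez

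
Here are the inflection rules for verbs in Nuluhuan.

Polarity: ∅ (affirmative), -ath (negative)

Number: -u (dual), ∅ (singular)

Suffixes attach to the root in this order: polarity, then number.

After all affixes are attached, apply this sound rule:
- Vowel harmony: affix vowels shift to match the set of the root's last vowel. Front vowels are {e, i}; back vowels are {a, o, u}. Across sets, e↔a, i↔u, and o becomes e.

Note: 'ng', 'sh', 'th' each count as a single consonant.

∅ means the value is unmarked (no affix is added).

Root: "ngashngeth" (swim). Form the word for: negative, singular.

ngashngetheth

Attach polarity negative -ath → ngashngethath.
number = singular: zero marking, form stays ngashngethath.
Apply vowel harmony: ngashngethath → ngashngetheth.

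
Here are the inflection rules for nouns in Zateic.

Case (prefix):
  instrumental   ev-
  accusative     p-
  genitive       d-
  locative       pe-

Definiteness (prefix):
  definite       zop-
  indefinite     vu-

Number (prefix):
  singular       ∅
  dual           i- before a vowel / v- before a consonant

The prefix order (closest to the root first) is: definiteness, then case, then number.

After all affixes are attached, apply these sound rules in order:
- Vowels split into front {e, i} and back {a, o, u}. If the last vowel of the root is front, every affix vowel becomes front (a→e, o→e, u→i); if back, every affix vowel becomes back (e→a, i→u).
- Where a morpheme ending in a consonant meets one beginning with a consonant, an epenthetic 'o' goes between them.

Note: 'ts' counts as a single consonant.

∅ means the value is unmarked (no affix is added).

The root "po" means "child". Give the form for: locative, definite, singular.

Attach definiteness definite zop- → zoppo.
Attach case locative pe- → pezoppo.
number = singular: zero marking, form stays pezoppo.
Apply vowel harmony: pezoppo → pazoppo.
Apply epenthesis: pazoppo → pazopopo.

pazopopo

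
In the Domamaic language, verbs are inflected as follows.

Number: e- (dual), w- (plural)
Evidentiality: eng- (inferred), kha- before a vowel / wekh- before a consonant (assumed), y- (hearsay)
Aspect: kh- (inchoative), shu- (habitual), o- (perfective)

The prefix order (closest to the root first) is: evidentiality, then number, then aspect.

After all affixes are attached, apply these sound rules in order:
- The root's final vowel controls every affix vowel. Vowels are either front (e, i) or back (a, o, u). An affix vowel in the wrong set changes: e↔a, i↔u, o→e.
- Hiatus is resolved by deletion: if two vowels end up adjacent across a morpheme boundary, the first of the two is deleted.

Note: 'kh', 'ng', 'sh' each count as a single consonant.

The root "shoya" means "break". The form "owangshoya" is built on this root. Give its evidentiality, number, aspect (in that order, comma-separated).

inferred, plural, perfective

Segment: o-w-eng-shoya.
evidentiality: eng- → inferred.
number: w- → plural.
aspect: o- → perfective.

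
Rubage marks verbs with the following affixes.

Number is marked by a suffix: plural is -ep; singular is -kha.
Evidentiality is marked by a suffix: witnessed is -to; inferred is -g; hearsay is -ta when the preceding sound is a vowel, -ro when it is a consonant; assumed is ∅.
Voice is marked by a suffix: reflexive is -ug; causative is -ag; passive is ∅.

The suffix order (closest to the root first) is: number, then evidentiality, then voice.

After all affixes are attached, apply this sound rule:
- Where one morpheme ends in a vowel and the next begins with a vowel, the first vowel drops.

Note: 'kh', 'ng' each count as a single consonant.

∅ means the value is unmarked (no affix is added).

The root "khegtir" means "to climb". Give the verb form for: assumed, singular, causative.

Attach number singular -kha → khegtirkha.
evidentiality = assumed: zero marking, form stays khegtirkha.
Attach voice causative -ag → khegtirkhaag.
Apply vowel deletion: khegtirkhaag → khegtirkhag.

khegtirkhag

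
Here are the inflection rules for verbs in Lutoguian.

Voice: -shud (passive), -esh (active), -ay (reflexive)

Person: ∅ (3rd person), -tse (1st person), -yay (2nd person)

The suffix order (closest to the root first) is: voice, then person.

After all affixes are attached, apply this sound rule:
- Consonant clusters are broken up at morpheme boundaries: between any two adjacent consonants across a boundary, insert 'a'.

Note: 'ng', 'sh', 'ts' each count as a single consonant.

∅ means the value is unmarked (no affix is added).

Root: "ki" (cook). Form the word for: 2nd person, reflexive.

kiayayay

Attach voice reflexive -ay → kiay.
Attach person 2nd person -yay → kiayyay.
Apply epenthesis: kiayyay → kiayayay.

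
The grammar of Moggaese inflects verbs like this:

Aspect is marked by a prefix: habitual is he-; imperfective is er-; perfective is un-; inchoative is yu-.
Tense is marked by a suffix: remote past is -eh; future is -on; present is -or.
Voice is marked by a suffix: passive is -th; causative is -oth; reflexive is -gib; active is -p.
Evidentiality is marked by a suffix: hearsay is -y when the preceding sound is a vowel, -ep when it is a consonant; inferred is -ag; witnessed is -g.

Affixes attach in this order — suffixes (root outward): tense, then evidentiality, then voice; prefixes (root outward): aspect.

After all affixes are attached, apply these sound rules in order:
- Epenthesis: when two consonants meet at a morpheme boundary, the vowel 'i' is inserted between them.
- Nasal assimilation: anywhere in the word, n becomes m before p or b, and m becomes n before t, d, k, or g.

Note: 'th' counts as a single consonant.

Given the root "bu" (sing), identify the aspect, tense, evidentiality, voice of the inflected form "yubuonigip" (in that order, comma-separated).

inchoative, future, witnessed, active

Segment: yu-bu-on-g-p.
aspect: yu- → inchoative.
tense: -on → future.
evidentiality: -g → witnessed.
voice: -p → active.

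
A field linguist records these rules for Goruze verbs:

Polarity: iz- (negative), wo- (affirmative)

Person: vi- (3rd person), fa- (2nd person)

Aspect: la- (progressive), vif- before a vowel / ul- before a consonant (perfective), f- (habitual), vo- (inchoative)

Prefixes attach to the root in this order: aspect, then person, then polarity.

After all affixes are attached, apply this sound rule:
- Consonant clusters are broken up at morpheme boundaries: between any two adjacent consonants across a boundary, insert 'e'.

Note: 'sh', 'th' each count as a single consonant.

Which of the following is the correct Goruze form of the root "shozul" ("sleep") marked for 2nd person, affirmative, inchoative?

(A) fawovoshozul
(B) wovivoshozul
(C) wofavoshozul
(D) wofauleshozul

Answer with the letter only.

Attach aspect inchoative vo- → voshozul.
Attach person 2nd person fa- → favoshozul.
Attach polarity affirmative wo- → wofavoshozul.
Epenthesis: no change.
So the correct form is wofavoshozul, option (C).
(A) fawovoshozul is wrong: it has the affixes in the wrong order.
(B) wovivoshozul is wrong: it uses 3rd person instead of 2nd person for person.
(D) wofauleshozul is wrong: it uses perfective instead of inchoative for aspect.

C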